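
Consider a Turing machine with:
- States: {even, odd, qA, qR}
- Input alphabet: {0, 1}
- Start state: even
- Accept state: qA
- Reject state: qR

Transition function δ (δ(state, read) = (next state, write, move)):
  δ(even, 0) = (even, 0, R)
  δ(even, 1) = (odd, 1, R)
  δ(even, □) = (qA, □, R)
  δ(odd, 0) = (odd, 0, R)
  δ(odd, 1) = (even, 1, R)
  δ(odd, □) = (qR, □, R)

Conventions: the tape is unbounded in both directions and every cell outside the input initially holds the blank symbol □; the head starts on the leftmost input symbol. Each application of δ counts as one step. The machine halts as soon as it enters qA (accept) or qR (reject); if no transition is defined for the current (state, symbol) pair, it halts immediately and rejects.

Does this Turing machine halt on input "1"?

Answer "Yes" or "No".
Step 0: [even]1 (head at position 0)
Step 1: δ(even, 1) = (odd, 1, R)  ⊢  1[odd]□ (head at position 1)
Step 2: δ(odd, □) = (qR, □, R)  ⊢  1□[qR]□ (head at position 2)
The machine is in qR, so it halts and rejects.
It halts after 2 steps.

Final answer: Yes - halts after 2 steps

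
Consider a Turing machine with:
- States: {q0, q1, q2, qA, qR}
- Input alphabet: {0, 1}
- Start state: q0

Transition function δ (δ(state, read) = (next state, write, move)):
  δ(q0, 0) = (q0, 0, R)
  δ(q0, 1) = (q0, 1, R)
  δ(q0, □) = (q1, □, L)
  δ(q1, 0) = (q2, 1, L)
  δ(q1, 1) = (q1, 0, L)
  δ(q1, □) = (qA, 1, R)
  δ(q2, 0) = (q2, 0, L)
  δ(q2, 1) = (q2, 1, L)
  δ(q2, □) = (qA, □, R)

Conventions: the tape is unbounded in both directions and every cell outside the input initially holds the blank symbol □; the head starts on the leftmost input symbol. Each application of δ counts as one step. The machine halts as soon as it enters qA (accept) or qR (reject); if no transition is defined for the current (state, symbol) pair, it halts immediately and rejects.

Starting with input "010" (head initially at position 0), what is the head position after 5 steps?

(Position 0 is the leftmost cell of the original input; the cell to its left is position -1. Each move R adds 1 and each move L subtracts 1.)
Step 0: [q0]010 (head at position 0)
Step 1: δ(q0, 0) = (q0, 0, R)  ⊢  0[q0]10 (head at position 1)
Step 2: δ(q0, 1) = (q0, 1, R)  ⊢  01[q0]0 (head at position 2)
Step 3: δ(q0, 0) = (q0, 0, R)  ⊢  010[q0]□ (head at position 3)
Step 4: δ(q0, □) = (q1, □, L)  ⊢  01[q1]0□ (head at position 2)
Step 5: δ(q1, 0) = (q2, 1, L)  ⊢  0[q2]11□ (head at position 1)
Head position after 5 steps: 1

Final answer: Position 1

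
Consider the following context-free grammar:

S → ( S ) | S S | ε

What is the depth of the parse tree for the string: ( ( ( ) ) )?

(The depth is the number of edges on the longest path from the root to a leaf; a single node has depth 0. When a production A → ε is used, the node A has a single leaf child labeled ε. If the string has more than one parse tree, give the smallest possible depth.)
The string is 3 nested pairs. The shallowest parse tree applies S → ( S ) 3 times (one node per nested pair, each a child of the previous) and then S → ε in the middle.
S nodes at depths 0..3, ε leaf at depth 4; parentheses leaves are at depths 1..3.
(Using S → S S with an S → ε child anywhere only adds levels, so it cannot give a shallower tree.)
Depth = 4.

Final answer: 4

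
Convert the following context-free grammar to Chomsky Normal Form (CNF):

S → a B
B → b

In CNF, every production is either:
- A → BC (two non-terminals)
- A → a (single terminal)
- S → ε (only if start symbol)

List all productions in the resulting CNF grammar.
The grammar has no ε-productions or unit productions to eliminate.
S → a B has terminal a in a right-hand side of length ≥ 2: introduce T_a → a and use T_a in place of a.
B → b is already in CNF (single terminal) – keep it.
S → a B becomes S → T_a B.
Resulting CNF grammar (3 productions): T_a → a; B → b; S → T_a B

Final answer: T_a → a; B → b; S → T_a B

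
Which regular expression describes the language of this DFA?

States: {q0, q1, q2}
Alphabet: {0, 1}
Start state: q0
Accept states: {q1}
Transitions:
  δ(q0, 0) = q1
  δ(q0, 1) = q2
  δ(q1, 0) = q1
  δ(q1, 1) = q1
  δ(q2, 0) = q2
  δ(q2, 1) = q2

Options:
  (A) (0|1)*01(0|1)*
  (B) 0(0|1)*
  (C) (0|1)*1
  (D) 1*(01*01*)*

Testing sample strings against the DFA:
  '01' -> accepted
  '10' -> rejected
  '001' -> accepted
  '000' -> accepted
Checking each option for a counterexample:
  (A) (0|1)*01(0|1)*: '0' is accepted by the DFA but does not match the regex → eliminated
  (B) 0(0|1)*: agrees with the DFA on all strings of length ≤ 4
  (C) (0|1)*1: '0' is accepted by the DFA but does not match the regex → eliminated
  (D) 1*(01*01*)*: ε is rejected by the DFA but matches the regex → eliminated
Only (B) 0(0|1)* is consistent with the DFA.

Final answer: (B) 0(0|1)*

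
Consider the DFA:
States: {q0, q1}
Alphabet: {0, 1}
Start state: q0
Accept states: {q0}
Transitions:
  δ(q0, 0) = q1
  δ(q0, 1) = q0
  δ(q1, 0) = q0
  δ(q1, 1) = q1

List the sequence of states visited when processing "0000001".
Starting at q0
Read '0': q0 -> q1
Read '0': q1 -> q0
Read '0': q0 -> q1
Read '0': q1 -> q0
Read '0': q0 -> q1
Read '0': q1 -> q0
Read '1': q0 -> q0

Final answer: q0 -> q1 -> q0 -> q1 -> q0 -> q1 -> q0 -> q0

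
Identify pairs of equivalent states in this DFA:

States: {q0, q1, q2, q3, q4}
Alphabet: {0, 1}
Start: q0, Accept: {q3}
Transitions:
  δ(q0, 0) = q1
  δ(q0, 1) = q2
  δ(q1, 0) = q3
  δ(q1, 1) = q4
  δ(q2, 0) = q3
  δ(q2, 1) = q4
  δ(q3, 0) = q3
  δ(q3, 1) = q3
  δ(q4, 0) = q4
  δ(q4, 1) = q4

Using the table-filling algorithm:
Round 0 – mark pairs where exactly one state is accepting: (q0,q3), (q1,q3), (q2,q3), (q3,q4)
Round 1 – newly marked: (q0,q1) [on 0: q1 vs q3, already marked]; (q0,q2) [on 0: q1 vs q3, already marked]; (q1,q4) [on 0: q3 vs q4, already marked]; (q2,q4) [on 0: q3 vs q4, already marked]
Round 2 – newly marked: (q0,q4) [on 0: q1 vs q4, already marked]
No further pairs can be marked.
(q1, q2) unmarked: δ(q1,0)=q3, δ(q2,0)=q3; δ(q1,1)=q4, δ(q2,1)=q4 → equivalent
Equivalent pairs: (q1, q2)

Final answer: Equivalent pairs: (q1, q2)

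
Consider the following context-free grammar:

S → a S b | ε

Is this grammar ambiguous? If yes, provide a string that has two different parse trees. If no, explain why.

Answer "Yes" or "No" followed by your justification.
At every step exactly one production applies: if the remaining string to generate is non-empty it starts with a and ends with b, forcing S → a S b; if it is empty, S → ε is forced. Hence each string a^n b^n has exactly one derivation (S → a S b applied n times, then S → ε) and one parse tree.

Final answer: No - the grammar is unambiguous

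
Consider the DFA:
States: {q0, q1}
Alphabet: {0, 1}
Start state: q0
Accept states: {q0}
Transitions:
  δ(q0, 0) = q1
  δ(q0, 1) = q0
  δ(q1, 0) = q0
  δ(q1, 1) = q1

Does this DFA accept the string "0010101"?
Processing string "0010101":
  q0 --0--> q1
  q1 --0--> q0
  q0 --1--> q0
  q0 --0--> q1
  q1 --1--> q1
  q1 --0--> q0
  q0 --1--> q0
Final state: q0
Accept states: {q0}
q0 is an accept state, so the string is accepted.

Final answer: Yes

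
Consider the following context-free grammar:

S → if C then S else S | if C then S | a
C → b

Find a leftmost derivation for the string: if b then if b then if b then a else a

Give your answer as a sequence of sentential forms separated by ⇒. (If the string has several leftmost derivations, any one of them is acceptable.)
Start with S.
Step 1: the leftmost non-terminal is S; apply S → if C then S:  if C then S
Step 2: the leftmost non-terminal is C; apply C → b:  if b then S
Step 3: the leftmost non-terminal is S; apply S → if C then S else S:  if b then if C then S else S
Step 4: the leftmost non-terminal is C; apply C → b:  if b then if b then S else S
Step 5: the leftmost non-terminal is S; apply S → if C then S:  if b then if b then if C then S else S
Step 6: the leftmost non-terminal is C; apply C → b:  if b then if b then if b then S else S
Step 7: the leftmost non-terminal is S; apply S → a:  if b then if b then if b then a else S
Step 8: the leftmost non-terminal is S; apply S → a:  if b then if b then if b then a else a

Final answer: S ⇒ if C then S ⇒ if b then S ⇒ if b then if C then S else S ⇒ if b then if b then S else S ⇒ if b then if b then if C then S else S ⇒ if b then if b then if b then S else S ⇒ if b then if b then if b then a else S ⇒ if b then if b then if b then a else a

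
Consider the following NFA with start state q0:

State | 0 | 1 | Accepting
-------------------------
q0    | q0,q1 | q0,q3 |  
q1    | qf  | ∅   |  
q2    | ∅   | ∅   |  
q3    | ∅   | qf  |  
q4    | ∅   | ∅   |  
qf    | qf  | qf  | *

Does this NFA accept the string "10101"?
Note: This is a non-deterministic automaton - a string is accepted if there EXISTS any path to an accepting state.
Track the set of states the NFA could be in: start {q0}
Read '1': {q0} → {q0, q3}
Read '0': {q0, q3} → {q0, q1}
Read '1': {q0, q1} → {q0, q3}
Read '0': {q0, q3} → {q0, q1}
Read '1': {q0, q1} → {q0, q3}
Final set {q0, q3} contains no accepting state → rejected.

Final answer: No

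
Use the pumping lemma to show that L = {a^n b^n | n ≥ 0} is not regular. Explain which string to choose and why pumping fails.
Language: L = {a^n b^n | n ≥ 0} (equal numbers of a's followed by b's)
Step 1: Assume for contradiction that L is regular, with pumping length p.
Step 2: Choose s = a^p b^p. Then s ∈ L (it has p a's followed by p b's) and |s| ≥ p.
Step 3: Consider any decomposition s = xyz with |xy| ≤ p and |y| > 0. Since |xy| ≤ p and the first p symbols of s are all a's, y = a^k for some k with 1 ≤ k ≤ p.
Step 4: Pumping up (i = 2): xy²z = a^(p+k) b^p, which has more a's than b's, so xy²z ∉ L.
This contradicts the pumping lemma, so L is not regular.

Final answer: Choose s = a^p b^p. Since |xy| ≤ p, y = a^k with k ≥ 1. Then xy²z = a^(p+k) b^p ∉ L.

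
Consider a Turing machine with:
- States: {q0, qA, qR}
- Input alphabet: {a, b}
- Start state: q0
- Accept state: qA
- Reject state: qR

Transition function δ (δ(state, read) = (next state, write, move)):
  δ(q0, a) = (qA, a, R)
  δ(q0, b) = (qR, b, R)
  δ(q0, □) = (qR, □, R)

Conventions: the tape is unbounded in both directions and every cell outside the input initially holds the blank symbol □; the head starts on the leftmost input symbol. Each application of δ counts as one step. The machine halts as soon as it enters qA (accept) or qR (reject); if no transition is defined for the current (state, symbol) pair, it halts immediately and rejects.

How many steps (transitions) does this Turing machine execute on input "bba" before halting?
Step 0: [q0]bba (head at position 0)
Step 1: δ(q0, b) = (qR, b, R)  ⊢  b[qR]ba (head at position 1)
The machine is in qR, so it halts and rejects.
Number of transitions executed: 1.

Final answer: 1 steps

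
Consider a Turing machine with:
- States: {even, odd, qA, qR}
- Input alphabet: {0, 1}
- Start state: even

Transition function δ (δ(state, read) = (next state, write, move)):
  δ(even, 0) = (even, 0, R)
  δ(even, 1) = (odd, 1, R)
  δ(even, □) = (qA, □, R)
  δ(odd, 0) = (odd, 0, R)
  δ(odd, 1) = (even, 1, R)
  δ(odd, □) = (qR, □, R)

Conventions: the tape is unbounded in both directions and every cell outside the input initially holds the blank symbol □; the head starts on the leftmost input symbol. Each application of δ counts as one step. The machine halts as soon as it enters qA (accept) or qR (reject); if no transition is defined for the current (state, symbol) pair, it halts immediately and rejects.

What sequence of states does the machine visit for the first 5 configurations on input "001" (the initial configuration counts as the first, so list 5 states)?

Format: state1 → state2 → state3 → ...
Step 0: [even]001 (head at position 0)
Step 1: δ(even, 0) = (even, 0, R)  ⊢  0[even]01 (head at position 1)
Step 2: δ(even, 0) = (even, 0, R)  ⊢  00[even]1 (head at position 2)
Step 3: δ(even, 1) = (odd, 1, R)  ⊢  001[odd]□ (head at position 3)
Step 4: δ(odd, □) = (qR, □, R)  ⊢  001□[qR]□ (head at position 4)
Reading off the states of these 5 configurations: even → even → even → odd → qR

Final answer: even → even → even → odd → qR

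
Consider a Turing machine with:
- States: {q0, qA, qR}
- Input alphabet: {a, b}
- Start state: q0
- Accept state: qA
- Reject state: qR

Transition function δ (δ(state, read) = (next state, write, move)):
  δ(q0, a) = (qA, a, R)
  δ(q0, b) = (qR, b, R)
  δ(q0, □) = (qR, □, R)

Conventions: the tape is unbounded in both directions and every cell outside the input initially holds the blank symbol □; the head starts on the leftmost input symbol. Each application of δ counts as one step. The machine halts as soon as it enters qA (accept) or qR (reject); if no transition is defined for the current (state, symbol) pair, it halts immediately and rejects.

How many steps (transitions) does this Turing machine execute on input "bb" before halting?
Step 0: [q0]bb (head at position 0)
Step 1: δ(q0, b) = (qR, b, R)  ⊢  b[qR]b (head at position 1)
The machine is in qR, so it halts and rejects.
Number of transitions executed: 1.

Final answer: 1 steps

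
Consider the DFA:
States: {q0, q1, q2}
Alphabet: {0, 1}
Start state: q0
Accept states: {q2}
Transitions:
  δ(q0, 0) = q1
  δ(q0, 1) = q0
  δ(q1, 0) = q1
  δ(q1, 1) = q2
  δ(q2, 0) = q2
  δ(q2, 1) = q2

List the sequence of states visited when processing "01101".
Starting at q0
Read '0': q0 -> q1
Read '1': q1 -> q2
Read '1': q2 -> q2
Read '0': q2 -> q2
Read '1': q2 -> q2

Final answer: q0 -> q1 -> q2 -> q2 -> q2 -> q2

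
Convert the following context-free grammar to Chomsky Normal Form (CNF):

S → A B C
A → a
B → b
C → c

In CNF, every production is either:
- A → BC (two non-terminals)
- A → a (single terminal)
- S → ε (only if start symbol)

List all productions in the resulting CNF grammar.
The grammar has no ε-productions or unit productions to eliminate.
A → a is already in CNF (single terminal) – keep it.
B → b is already in CNF (single terminal) – keep it.
C → c is already in CNF (single terminal) – keep it.
S → A B C has 3 symbols on the right: break it into binary productions S → A X0, X0 → B C.
Resulting CNF grammar (5 productions): A → a; B → b; C → c; S → A X0; X0 → B C

Final answer: A → a; B → b; C → c; S → A X0; X0 → B C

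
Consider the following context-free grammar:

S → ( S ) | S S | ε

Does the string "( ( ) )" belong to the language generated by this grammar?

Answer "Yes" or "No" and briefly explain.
A derivation exists: S ⇒ ( S ) ⇒ ( ( S ) ) ⇒ ( ( ) ) (using S → ( S ) twice, then S → ε).

Final answer: Yes - a valid derivation exists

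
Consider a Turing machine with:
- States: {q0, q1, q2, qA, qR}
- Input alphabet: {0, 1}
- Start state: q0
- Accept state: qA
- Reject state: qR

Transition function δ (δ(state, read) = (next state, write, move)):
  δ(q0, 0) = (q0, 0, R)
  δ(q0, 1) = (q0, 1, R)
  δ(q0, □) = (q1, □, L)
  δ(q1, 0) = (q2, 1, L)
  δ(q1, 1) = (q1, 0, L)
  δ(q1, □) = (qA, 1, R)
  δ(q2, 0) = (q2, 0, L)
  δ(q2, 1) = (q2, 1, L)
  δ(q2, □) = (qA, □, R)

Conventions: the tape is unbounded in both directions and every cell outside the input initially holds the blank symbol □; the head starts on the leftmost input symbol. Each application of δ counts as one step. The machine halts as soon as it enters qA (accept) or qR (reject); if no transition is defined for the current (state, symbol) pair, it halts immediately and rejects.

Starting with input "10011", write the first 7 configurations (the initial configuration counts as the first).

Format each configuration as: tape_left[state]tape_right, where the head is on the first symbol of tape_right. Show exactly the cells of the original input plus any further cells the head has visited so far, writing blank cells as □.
Step 0: [q0]10011 (head at position 0)
Step 1: δ(q0, 1) = (q0, 1, R)  ⊢  1[q0]0011 (head at position 1)
Step 2: δ(q0, 0) = (q0, 0, R)  ⊢  10[q0]011 (head at position 2)
Step 3: δ(q0, 0) = (q0, 0, R)  ⊢  100[q0]11 (head at position 3)
Step 4: δ(q0, 1) = (q0, 1, R)  ⊢  1001[q0]1 (head at position 4)
Step 5: δ(q0, 1) = (q0, 1, R)  ⊢  10011[q0]□ (head at position 5)
Step 6: δ(q0, □) = (q1, □, L)  ⊢  1001[q1]1□ (head at position 4)

Final answer: [q0]10011 ⊢ 1[q0]0011 ⊢ 10[q0]011 ⊢ 100[q0]11 ⊢ 1001[q0]1 ⊢ 10011[q0]□ ⊢ 1001[q1]1□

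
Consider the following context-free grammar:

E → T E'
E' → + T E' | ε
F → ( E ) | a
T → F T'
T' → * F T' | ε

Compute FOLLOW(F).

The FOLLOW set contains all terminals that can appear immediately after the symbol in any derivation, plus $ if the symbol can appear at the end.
Useful FIRST sets: FIRST(E') = {+, ε}, FIRST(T') = {*, ε} (both E' and T' are nullable).
FOLLOW(E): E is the start symbol → $; E appears in F → ( E ) followed by ')' → FOLLOW(E) = {), $}.
FOLLOW(E'): E' appears at the right end of E → T E' and of E' → + T E', so FOLLOW(E') ⊇ FOLLOW(E) (the second occurrence adds nothing new). FOLLOW(E') = {), $}.
FOLLOW(T): in E → T E' and E' → + T E', T is followed by E': add FIRST(E') minus ε = {+}; since E' is nullable, also add FOLLOW(E) and FOLLOW(E') = {), $}. FOLLOW(T) = {+, ), $}.
FOLLOW(T'): T' appears at the right end of T → F T' and of T' → * F T', so FOLLOW(T') = FOLLOW(T) = {+, ), $}.
FOLLOW(F): in T → F T' and T' → * F T', F is followed by T': add FIRST(T') minus ε = {*}; since T' is nullable, also add FOLLOW(T) and FOLLOW(T') = {+, ), $}. FOLLOW(F) = {*, +, ), $}.

Final answer: {$, ), *, +}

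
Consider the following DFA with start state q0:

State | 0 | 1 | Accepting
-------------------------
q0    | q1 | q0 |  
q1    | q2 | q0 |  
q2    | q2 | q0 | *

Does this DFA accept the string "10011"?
Start in q0.
Read '1': q0 → q0
Read '0': q0 → q1
Read '0': q1 → q2
Read '1': q2 → q0
Read '1': q0 → q0
Final state q0 is not accepting, so the string is rejected.

Final answer: No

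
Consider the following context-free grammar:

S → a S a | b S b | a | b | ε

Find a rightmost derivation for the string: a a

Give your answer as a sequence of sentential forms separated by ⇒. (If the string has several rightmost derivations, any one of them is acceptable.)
Start with S.
Step 1: the rightmost non-terminal is S; apply S → a S a:  a S a
Step 2: the rightmost non-terminal is S; apply S → ε:  a a

Final answer: S ⇒ a S a ⇒ a a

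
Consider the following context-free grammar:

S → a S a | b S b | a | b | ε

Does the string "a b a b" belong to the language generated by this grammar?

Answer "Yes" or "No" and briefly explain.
Every production places the same symbol at both ends (or yields a single symbol / ε), so every derived string is a palindrome. a b a b reversed is b a b a ≠ a b a b, so it is not a palindrome and cannot be derived (already the first step fails: the string starts with a but ends with b, so neither S → a S a nor S → b S b fits).

Final answer: No - no valid derivation exists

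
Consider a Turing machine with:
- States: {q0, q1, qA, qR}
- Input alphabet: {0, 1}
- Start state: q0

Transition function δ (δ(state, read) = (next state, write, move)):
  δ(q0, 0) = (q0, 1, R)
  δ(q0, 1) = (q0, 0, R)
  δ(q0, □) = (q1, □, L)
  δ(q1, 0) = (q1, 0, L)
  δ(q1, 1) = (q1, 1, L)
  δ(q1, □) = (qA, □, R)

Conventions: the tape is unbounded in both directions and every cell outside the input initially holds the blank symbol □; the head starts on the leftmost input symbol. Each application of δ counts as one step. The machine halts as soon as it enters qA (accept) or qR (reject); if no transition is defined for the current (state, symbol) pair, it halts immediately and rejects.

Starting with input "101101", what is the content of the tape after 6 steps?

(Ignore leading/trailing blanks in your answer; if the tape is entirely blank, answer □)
Step 0: [q0]101101 (head at position 0)
Step 1: δ(q0, 1) = (q0, 0, R)  ⊢  0[q0]01101 (head at position 1)
Step 2: δ(q0, 0) = (q0, 1, R)  ⊢  01[q0]1101 (head at position 2)
Step 3: δ(q0, 1) = (q0, 0, R)  ⊢  010[q0]101 (head at position 3)
Step 4: δ(q0, 1) = (q0, 0, R)  ⊢  0100[q0]01 (head at position 4)
Step 5: δ(q0, 0) = (q0, 1, R)  ⊢  01001[q0]1 (head at position 5)
Step 6: δ(q0, 1) = (q0, 0, R)  ⊢  010010[q0]□ (head at position 6)
Tape after 6 steps (ignoring surrounding blanks): 010010

Final answer: Tape: 010010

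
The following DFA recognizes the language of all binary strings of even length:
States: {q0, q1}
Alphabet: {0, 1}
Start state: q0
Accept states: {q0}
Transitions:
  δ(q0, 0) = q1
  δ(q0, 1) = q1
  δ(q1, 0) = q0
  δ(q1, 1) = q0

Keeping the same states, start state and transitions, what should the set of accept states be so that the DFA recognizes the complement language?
The DFA is complete (every state has a transition on every symbol), so the complement
is recognized by the same DFA with accepting and non-accepting states swapped.
Original accept states: {q0}
Complement accept states = All states - Original accept states
= {q0, q1} - {q0}
= {q1}
Complement language: strings of ODD length

Final answer: {q1}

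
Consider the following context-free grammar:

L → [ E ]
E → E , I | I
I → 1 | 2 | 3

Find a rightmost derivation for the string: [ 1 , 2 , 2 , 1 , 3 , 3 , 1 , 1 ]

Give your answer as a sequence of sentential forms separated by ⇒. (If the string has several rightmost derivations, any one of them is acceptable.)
Start with L.
Step 1: the rightmost non-terminal is L; apply L → [ E ]:  [ E ]
Step 2: the rightmost non-terminal is E; apply E → E , I:  [ E , I ]
Step 3: the rightmost non-terminal is I; apply I → 1:  [ E , 1 ]
Step 4: the rightmost non-terminal is E; apply E → E , I:  [ E , I , 1 ]
Step 5: the rightmost non-terminal is I; apply I → 1:  [ E , 1 , 1 ]
Step 6: the rightmost non-terminal is E; apply E → E , I:  [ E , I , 1 , 1 ]
Step 7: the rightmost non-terminal is I; apply I → 3:  [ E , 3 , 1 , 1 ]
Step 8: the rightmost non-terminal is E; apply E → E , I:  [ E , I , 3 , 1 , 1 ]
Step 9: the rightmost non-terminal is I; apply I → 3:  [ E , 3 , 3 , 1 , 1 ]
Step 10: the rightmost non-terminal is E; apply E → E , I:  [ E , I , 3 , 3 , 1 , 1 ]
Step 11: the rightmost non-terminal is I; apply I → 1:  [ E , 1 , 3 , 3 , 1 , 1 ]
Step 12: the rightmost non-terminal is E; apply E → E , I:  [ E , I , 1 , 3 , 3 , 1 , 1 ]
Step 13: the rightmost non-terminal is I; apply I → 2:  [ E , 2 , 1 , 3 , 3 , 1 , 1 ]
Step 14: the rightmost non-terminal is E; apply E → E , I:  [ E , I , 2 , 1 , 3 , 3 , 1 , 1 ]
Step 15: the rightmost non-terminal is I; apply I → 2:  [ E , 2 , 2 , 1 , 3 , 3 , 1 , 1 ]
Step 16: the rightmost non-terminal is E; apply E → I:  [ I , 2 , 2 , 1 , 3 , 3 , 1 , 1 ]
Step 17: the rightmost non-terminal is I; apply I → 1:  [ 1 , 2 , 2 , 1 , 3 , 3 , 1 , 1 ]

Final answer: L ⇒ [ E ] ⇒ [ E , I ] ⇒ [ E , 1 ] ⇒ [ E , I , 1 ] ⇒ [ E , 1 , 1 ] ⇒ [ E , I , 1 , 1 ] ⇒ [ E , 3 , 1 , 1 ] ⇒ [ E , I , 3 , 1 , 1 ] ⇒ [ E , 3 , 3 , 1 , 1 ] ⇒ [ E , I , 3 , 3 , 1 , 1 ] ⇒ [ E , 1 , 3 , 3 , 1 , 1 ] ⇒ [ E , I , 1 , 3 , 3 , 1 , 1 ] ⇒ [ E , 2 , 1 , 3 , 3 , 1 , 1 ] ⇒ [ E , I , 2 , 1 , 3 , 3 , 1 , 1 ] ⇒ [ E , 2 , 2 , 1 , 3 , 3 , 1 , 1 ] ⇒ [ I , 2 , 2 , 1 , 3 , 3 , 1 , 1 ] ⇒ [ 1 , 2 , 2 , 1 , 3 , 3 , 1 , 1 ]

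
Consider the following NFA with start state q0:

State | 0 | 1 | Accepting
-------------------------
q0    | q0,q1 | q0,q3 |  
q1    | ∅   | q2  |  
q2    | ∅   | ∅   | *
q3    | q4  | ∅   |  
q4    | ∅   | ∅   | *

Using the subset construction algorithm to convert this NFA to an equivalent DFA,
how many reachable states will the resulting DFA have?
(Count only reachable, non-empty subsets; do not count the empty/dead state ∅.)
Start subset: {q0}
{q0}: on 0 → {q0, q1}, on 1 → {q0, q3}
{q0, q1}: on 0 → {q0, q1}, on 1 → {q0, q2, q3}
{q0, q3}: on 0 → {q0, q1, q4}, on 1 → {q0, q3}
{q0, q2, q3}: on 0 → {q0, q1, q4}, on 1 → {q0, q3}
{q0, q1, q4}: on 0 → {q0, q1}, on 1 → {q0, q2, q3}
Reachable non-empty subsets: {q0}, {q0, q1}, {q0, q3}, {q0, q2, q3}, {q0, q1, q4} — 5 in total.

Final answer: 5 states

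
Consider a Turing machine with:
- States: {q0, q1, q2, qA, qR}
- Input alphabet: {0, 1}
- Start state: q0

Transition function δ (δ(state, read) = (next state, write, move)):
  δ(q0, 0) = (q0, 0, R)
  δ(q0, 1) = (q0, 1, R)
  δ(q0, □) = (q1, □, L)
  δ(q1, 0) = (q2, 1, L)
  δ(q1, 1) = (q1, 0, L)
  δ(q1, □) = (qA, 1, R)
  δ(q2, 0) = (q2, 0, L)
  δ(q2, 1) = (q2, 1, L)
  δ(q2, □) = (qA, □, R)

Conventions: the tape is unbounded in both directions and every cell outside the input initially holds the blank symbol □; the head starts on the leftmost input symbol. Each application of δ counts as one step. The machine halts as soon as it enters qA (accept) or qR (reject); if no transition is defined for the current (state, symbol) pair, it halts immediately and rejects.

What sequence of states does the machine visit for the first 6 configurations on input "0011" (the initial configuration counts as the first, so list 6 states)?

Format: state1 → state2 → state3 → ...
Step 0: [q0]0011 (head at position 0)
Step 1: δ(q0, 0) = (q0, 0, R)  ⊢  0[q0]011 (head at position 1)
Step 2: δ(q0, 0) = (q0, 0, R)  ⊢  00[q0]11 (head at position 2)
Step 3: δ(q0, 1) = (q0, 1, R)  ⊢  001[q0]1 (head at position 3)
Step 4: δ(q0, 1) = (q0, 1, R)  ⊢  0011[q0]□ (head at position 4)
Step 5: δ(q0, □) = (q1, □, L)  ⊢  001[q1]1□ (head at position 3)
Reading off the states of these 6 configurations: q0 → q0 → q0 → q0 → q0 → q1

Final answer: q0 → q0 → q0 → q0 → q0 → q1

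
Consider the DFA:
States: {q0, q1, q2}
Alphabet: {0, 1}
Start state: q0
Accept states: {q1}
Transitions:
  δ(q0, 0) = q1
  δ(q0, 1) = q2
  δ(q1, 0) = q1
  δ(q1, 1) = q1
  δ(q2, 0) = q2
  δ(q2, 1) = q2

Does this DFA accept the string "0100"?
Processing string "0100":
  q0 --0--> q1
  q1 --1--> q1
  q1 --0--> q1
  q1 --0--> q1
Final state: q1
Accept states: {q1}
q1 is an accept state, so the string is accepted.

Final answer: Yes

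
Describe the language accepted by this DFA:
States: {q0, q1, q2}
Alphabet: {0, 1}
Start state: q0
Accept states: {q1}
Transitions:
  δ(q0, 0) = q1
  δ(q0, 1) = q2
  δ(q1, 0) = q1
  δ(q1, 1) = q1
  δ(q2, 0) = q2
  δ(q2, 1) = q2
Analyzing the DFA structure:
Start state: q0
Accept states: {q1}
Interpreting what each state remembers (checking against the transitions):
  q0: nothing has been read yet
  q1: the first symbol was 0
  q2: the first symbol was 1 (trap state)
  δ(q0, 0): in q0 (nothing has been read yet), after reading 0 we have: the first symbol was 0 → q1
  δ(q0, 1): in q0 (nothing has been read yet), after reading 1 we have: the first symbol was 1 (trap state) → q2
  δ(q1, 0): in q1 (the first symbol was 0), after reading 0 we have: the first symbol was 0 → q1
  δ(q1, 1): in q1 (the first symbol was 0), after reading 1 we have: the first symbol was 0 → q1
  δ(q2, 0): in q2 (the first symbol was 1 (trap state)), after reading 0 we have: the first symbol was 1 (trap state) → q2
  δ(q2, 1): in q2 (the first symbol was 1 (trap state)), after reading 1 we have: the first symbol was 1 (trap state) → q2
A string is accepted iff it ends in {q1}, i.e. the first symbol was 0.
Language: All binary strings starting with 0

Final answer: All binary strings starting with 0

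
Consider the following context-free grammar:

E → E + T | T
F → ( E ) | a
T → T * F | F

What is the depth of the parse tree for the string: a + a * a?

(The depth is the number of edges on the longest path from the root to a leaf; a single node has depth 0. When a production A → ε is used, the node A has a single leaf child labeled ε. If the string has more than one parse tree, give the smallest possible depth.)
The grammar is unambiguous; the parse tree of a + a * a is:
E → E + T at the root (depth 0).
  Left E (depth 1) → T (2) → F (3) → a (4).
  Right T (depth 1) → T * F; that T (2) → F (3) → a (4); F (2) → a (3).
The longest root-to-leaf paths have 4 edges.
Depth = 4.

Final answer: 4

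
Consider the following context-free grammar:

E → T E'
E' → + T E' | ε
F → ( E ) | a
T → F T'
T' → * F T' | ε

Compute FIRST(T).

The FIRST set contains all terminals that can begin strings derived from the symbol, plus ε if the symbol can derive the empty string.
FIRST(F): F → ( E ) contributes '(' and F → a contributes 'a', so FIRST(F) = {(, a}. F is not nullable.
FIRST(T): T → F T' begins with F, and F is not nullable, so FIRST(T) = FIRST(F) = {(, a}.

Final answer: {(, a}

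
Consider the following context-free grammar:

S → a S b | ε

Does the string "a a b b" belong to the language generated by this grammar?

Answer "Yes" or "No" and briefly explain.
A derivation exists: S ⇒ a S b ⇒ a a S b b ⇒ a a b b (using S → a S b twice, then S → ε).

Final answer: Yes - a valid derivation exists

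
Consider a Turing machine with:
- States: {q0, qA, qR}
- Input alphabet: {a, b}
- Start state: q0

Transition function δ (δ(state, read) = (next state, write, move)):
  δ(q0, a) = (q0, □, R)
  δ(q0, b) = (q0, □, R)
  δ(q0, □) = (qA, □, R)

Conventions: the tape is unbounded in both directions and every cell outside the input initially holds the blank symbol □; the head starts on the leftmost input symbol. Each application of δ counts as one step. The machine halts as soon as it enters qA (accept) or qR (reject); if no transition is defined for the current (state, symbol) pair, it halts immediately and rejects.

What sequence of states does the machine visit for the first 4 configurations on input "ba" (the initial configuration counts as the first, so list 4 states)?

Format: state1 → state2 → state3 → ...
Step 0: [q0]ba (head at position 0)
Step 1: δ(q0, b) = (q0, □, R)  ⊢  □[q0]a (head at position 1)
Step 2: δ(q0, a) = (q0, □, R)  ⊢  □□[q0]□ (head at position 2)
Step 3: δ(q0, □) = (qA, □, R)  ⊢  □□□[qA]□ (head at position 3)
Reading off the states of these 4 configurations: q0 → q0 → q0 → qA

Final answer: q0 → q0 → q0 → qA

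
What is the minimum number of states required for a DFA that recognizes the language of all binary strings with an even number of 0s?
Language: binary strings with an even number of 0s
Lower bound (Myhill–Nerode): the prefixes ε, 0 are pairwise distinguishable:
  ε vs 0: suffix ε distinguishes them (ε has zero 0s (accepted), 0 has one 0 (rejected))
So any DFA needs at least 2 states.
Upper bound: a DFA with 2 states exists (one state per class above).
Minimum states: 2

Final answer: 2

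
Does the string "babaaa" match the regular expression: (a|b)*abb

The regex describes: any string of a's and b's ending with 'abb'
No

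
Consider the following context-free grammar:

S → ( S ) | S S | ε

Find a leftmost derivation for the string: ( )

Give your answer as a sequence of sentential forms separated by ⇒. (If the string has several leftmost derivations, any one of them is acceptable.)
Start with S.
Step 1: the leftmost non-terminal is S; apply S → ( S ):  ( S )
Step 2: the leftmost non-terminal is S; apply S → ε:  ( )

Final answer: S ⇒ ( S ) ⇒ ( )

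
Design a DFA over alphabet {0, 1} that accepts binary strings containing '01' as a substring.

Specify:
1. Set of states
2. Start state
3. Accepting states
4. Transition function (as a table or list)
One valid DFA (any DFA recognizing the same language is acceptable):
States: {q0, q1, q2}
Start: q0
Accepting: {q2}
Transitions (accepting states marked with *):
State | 0 | 1 | Accepting
-------------------------
q0    | q1 | q0 |  
q1    | q1 | q2 |  
q2    | q2 | q2 | *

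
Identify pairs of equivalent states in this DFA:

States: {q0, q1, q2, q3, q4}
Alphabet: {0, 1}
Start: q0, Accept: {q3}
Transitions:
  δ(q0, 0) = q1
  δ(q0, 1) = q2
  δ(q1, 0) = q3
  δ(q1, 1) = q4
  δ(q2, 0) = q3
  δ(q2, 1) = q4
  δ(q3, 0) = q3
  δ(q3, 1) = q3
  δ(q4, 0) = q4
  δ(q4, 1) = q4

Using the table-filling algorithm:
Round 0 – mark pairs where exactly one state is accepting: (q0,q3), (q1,q3), (q2,q3), (q3,q4)
Round 1 – newly marked: (q0,q1) [on 0: q1 vs q3, already marked]; (q0,q2) [on 0: q1 vs q3, already marked]; (q1,q4) [on 0: q3 vs q4, already marked]; (q2,q4) [on 0: q3 vs q4, already marked]
Round 2 – newly marked: (q0,q4) [on 0: q1 vs q4, already marked]
No further pairs can be marked.
(q1, q2) unmarked: δ(q1,0)=q3, δ(q2,0)=q3; δ(q1,1)=q4, δ(q2,1)=q4 → equivalent
Equivalent pairs: (q1, q2)

Final answer: Equivalent pairs: (q1, q2)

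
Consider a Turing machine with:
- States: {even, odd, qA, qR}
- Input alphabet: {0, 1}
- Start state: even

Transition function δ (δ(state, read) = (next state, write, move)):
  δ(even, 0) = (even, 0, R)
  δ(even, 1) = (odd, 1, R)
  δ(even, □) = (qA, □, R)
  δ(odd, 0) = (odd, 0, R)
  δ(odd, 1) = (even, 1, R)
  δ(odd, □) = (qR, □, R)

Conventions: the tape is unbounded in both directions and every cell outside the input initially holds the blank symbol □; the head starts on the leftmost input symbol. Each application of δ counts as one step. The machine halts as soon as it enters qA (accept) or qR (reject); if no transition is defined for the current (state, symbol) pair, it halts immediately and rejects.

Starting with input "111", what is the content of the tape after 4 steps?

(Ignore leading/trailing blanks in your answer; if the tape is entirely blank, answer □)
Step 0: [even]111 (head at position 0)
Step 1: δ(even, 1) = (odd, 1, R)  ⊢  1[odd]11 (head at position 1)
Step 2: δ(odd, 1) = (even, 1, R)  ⊢  11[even]1 (head at position 2)
Step 3: δ(even, 1) = (odd, 1, R)  ⊢  111[odd]□ (head at position 3)
Step 4: δ(odd, □) = (qR, □, R)  ⊢  111□[qR]□ (head at position 4)
Tape after 4 steps (ignoring surrounding blanks): 111

Final answer: Tape: 111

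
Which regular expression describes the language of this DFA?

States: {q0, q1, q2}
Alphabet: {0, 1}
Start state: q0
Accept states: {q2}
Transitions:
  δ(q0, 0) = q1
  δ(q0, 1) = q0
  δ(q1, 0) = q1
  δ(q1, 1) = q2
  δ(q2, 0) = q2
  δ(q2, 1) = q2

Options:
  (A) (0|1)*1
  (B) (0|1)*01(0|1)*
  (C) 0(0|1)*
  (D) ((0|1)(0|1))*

Testing sample strings against the DFA:
  '111' -> rejected
  '0100' -> accepted
  '010' -> accepted
  '11' -> rejected
Checking each option for a counterexample:
  (A) (0|1)*1: '1' is rejected by the DFA but matches the regex → eliminated
  (B) (0|1)*01(0|1)*: agrees with the DFA on all strings of length ≤ 4
  (C) 0(0|1)*: '0' is rejected by the DFA but matches the regex → eliminated
  (D) ((0|1)(0|1))*: ε is rejected by the DFA but matches the regex → eliminated
Only (B) (0|1)*01(0|1)* is consistent with the DFA.

Final answer: (B) (0|1)*01(0|1)*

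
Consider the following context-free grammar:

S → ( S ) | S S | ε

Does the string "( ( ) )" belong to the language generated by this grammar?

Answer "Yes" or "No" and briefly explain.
A derivation exists: S ⇒ ( S ) ⇒ ( ( S ) ) ⇒ ( ( ) ) (using S → ( S ) twice, then S → ε).

Final answer: Yes - a valid derivation exists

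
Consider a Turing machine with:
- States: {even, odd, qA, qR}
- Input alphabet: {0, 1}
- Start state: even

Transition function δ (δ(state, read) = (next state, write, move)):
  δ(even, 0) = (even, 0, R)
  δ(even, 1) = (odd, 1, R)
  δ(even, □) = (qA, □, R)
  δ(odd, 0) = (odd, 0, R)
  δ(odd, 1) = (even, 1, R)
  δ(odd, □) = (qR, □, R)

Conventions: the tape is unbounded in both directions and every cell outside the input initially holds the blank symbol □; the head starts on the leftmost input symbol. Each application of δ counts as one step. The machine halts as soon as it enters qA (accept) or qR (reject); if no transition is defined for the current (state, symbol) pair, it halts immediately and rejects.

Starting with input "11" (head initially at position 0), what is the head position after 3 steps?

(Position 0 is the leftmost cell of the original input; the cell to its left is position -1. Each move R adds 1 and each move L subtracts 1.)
Step 0: [even]11 (head at position 0)
Step 1: δ(even, 1) = (odd, 1, R)  ⊢  1[odd]1 (head at position 1)
Step 2: δ(odd, 1) = (even, 1, R)  ⊢  11[even]□ (head at position 2)
Step 3: δ(even, □) = (qA, □, R)  ⊢  11□[qA]□ (head at position 3)
Head position after 3 steps: 3

Final answer: Position 3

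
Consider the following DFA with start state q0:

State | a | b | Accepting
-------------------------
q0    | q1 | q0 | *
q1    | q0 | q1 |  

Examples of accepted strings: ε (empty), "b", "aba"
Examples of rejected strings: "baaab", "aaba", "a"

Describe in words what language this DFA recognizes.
strings over {a,b} with an even number of a's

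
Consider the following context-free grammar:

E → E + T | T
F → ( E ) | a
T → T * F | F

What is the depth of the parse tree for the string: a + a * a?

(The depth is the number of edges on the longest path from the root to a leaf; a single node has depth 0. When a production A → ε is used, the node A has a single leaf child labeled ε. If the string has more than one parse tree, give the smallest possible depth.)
The grammar is unambiguous; the parse tree of a + a * a is:
E → E + T at the root (depth 0).
  Left E (depth 1) → T (2) → F (3) → a (4).
  Right T (depth 1) → T * F; that T (2) → F (3) → a (4); F (2) → a (3).
The longest root-to-leaf paths have 4 edges.
Depth = 4.

Final answer: 4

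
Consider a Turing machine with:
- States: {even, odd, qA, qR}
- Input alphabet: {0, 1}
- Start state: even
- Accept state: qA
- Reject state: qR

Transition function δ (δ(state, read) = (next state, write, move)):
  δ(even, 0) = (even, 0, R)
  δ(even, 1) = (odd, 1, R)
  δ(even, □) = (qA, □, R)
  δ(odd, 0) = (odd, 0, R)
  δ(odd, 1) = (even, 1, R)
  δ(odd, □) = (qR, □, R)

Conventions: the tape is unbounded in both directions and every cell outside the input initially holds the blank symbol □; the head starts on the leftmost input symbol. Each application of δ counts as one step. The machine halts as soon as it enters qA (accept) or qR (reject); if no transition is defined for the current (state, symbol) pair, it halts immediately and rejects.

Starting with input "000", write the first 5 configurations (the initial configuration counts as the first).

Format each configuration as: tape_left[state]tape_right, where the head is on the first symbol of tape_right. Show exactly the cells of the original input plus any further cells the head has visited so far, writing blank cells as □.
Step 0: [even]000 (head at position 0)
Step 1: δ(even, 0) = (even, 0, R)  ⊢  0[even]00 (head at position 1)
Step 2: δ(even, 0) = (even, 0, R)  ⊢  00[even]0 (head at position 2)
Step 3: δ(even, 0) = (even, 0, R)  ⊢  000[even]□ (head at position 3)
Step 4: δ(even, □) = (qA, □, R)  ⊢  000□[qA]□ (head at position 4)

Final answer: [even]000 ⊢ 0[even]00 ⊢ 00[even]0 ⊢ 000[even]□ ⊢ 000□[qA]□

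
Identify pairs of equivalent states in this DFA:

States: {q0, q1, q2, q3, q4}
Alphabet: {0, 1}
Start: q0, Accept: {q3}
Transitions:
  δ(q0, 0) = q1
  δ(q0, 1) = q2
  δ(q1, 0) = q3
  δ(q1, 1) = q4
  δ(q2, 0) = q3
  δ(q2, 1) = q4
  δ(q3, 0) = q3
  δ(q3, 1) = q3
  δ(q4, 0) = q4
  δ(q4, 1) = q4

Using the table-filling algorithm:
Round 0 – mark pairs where exactly one state is accepting: (q0,q3), (q1,q3), (q2,q3), (q3,q4)
Round 1 – newly marked: (q0,q1) [on 0: q1 vs q3, already marked]; (q0,q2) [on 0: q1 vs q3, already marked]; (q1,q4) [on 0: q3 vs q4, already marked]; (q2,q4) [on 0: q3 vs q4, already marked]
Round 2 – newly marked: (q0,q4) [on 0: q1 vs q4, already marked]
No further pairs can be marked.
(q1, q2) unmarked: δ(q1,0)=q3, δ(q2,0)=q3; δ(q1,1)=q4, δ(q2,1)=q4 → equivalent
Equivalent pairs: (q1, q2)

Final answer: Equivalent pairs: (q1, q2)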